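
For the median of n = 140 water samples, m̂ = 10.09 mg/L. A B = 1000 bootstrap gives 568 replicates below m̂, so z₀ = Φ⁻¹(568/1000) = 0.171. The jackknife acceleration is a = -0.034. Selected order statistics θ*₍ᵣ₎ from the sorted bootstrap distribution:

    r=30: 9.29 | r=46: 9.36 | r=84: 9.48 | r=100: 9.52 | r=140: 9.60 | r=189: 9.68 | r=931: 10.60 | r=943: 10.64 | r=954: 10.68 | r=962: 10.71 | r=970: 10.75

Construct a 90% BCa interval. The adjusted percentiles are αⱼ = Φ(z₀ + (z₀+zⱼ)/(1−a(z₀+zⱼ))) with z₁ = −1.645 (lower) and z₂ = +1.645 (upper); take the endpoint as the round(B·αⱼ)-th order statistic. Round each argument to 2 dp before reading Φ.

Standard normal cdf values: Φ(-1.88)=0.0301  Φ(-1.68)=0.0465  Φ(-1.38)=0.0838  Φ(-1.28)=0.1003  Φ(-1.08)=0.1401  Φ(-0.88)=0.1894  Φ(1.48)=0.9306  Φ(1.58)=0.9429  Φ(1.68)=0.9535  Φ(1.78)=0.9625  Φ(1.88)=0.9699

Lower: z₀ + z₁ = 0.171 + (-1.645) = -1.474; 1 − a(z₀+z₁) = 1 − (-0.034)(-1.474) = 0.9499; argument = 0.171 + (-1.474)/0.9499 = -1.3808 → -1.38.
α₁ = Φ(-1.38) = 0.0838; rank = round(1000 × 0.0838) = 84; θ*₍84₎ = 9.48.
Upper: z₀ + z₂ = 1.816; 1 − a(z₀+z₂) = 1.0617; argument = 1.8814 → 1.88; α₂ = 0.9699; rank = 970; θ*₍970₎ = 10.75.

(9.48, 10.75)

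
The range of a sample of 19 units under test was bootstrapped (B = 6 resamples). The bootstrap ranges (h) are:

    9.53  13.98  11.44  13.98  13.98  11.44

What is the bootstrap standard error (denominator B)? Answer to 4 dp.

SE* = 1.7112

Bootstrap SE is the standard deviation of the 6 replicate ranges.
Mean of replicates: (9.53 + 13.98 + 11.44 + 13.98 + 13.98 + 11.44) / 6 = 74.35000 / 6 = 12.39167
Sum of squared deviations: (−2.86167)² + (+1.58833)² + (−0.95167)² + (+1.58833)² + (+1.58833)² + (−0.95167)² = 17.56888
Variance = 17.56888 / 6 = 2.92815
SE* = √2.92815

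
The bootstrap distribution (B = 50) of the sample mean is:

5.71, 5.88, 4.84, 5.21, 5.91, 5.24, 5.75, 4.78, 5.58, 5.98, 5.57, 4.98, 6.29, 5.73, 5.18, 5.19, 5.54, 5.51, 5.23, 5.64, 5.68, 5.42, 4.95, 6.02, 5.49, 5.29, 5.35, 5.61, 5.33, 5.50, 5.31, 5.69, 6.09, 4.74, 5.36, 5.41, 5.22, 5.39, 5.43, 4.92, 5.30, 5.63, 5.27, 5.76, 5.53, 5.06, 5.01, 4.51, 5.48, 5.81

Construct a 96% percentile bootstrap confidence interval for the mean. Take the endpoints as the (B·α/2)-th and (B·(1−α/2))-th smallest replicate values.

Sorted replicates: 4.51, 4.74, 4.78, 4.84, 4.92, 4.95, 4.98, 5.01, 5.06, 5.18, 5.19, 5.21, 5.22, 5.23, 5.24, 5.27, 5.29, 5.30, 5.31, 5.33, 5.35, 5.36, 5.39, 5.41, 5.42, 5.43, 5.48, 5.49, 5.50, 5.51, 5.53, 5.54, 5.57, 5.58, 5.61, 5.63, 5.64, 5.68, 5.69, 5.71, 5.73, 5.75, 5.76, 5.81, 5.88, 5.91, 5.98, 6.02, 6.09, 6.29
α = 0.04; lower rank = 50 × 0.020 = 1; upper rank = 50 × 0.980 = 49.
The 1st smallest replicate is 4.51; the 49th is 6.09.

(4.51, 6.09)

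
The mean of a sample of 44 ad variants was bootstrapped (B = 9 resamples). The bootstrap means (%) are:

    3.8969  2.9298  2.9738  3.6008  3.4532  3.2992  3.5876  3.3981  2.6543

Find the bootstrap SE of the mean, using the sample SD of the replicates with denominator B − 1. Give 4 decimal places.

Bootstrap SE is the standard deviation of the 9 replicate means.
Mean of replicates: (3.8969 + 2.9298 + 2.9738 + 3.6008 + 3.4532 + 3.2992 + 3.5876 + 3.3981 + 2.6543) / 9 = 29.79370 / 9 = 3.31041
Sum of squared deviations: (+0.58649)² + (−0.38061)² + (−0.33661)² + (+0.29039)² + (+0.14279)² + (−0.01121)² + (+0.27719)² + (+0.08769)² + (−0.65611)² = 1.22199
Variance = 1.22199 / 8 = 0.15275
SE* = √0.15275

SE* = 0.3908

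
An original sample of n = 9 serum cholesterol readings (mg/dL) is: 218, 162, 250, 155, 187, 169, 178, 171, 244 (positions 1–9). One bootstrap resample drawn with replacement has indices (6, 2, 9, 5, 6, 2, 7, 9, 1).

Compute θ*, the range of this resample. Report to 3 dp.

Resample values: 169, 162, 244, 187, 169, 162, 178, 244, 218.
Range = 244 − 162 = 82.000

θ* = 82.000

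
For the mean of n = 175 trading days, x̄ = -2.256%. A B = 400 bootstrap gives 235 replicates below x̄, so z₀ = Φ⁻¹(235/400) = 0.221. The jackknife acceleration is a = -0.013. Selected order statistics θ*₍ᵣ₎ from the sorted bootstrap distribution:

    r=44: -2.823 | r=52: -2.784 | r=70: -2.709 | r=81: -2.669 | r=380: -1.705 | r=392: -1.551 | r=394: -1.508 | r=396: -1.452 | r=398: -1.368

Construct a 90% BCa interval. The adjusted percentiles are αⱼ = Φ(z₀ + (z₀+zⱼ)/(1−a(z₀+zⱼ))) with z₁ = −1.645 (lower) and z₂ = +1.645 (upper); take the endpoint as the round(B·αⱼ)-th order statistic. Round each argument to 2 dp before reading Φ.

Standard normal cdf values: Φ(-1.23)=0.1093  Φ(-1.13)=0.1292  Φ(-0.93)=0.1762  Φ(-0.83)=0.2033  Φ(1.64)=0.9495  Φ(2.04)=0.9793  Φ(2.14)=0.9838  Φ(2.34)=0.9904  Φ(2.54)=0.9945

(-2.823, -1.551)

Lower: z₀ + z₁ = 0.221 + (-1.645) = -1.424; 1 − a(z₀+z₁) = 1 − (-0.013)(-1.424) = 0.9815; argument = 0.221 + (-1.424)/0.9815 = -1.2299 → -1.23.
α₁ = Φ(-1.23) = 0.1093; rank = round(400 × 0.1093) = 44; θ*₍44₎ = -2.823.
Upper: z₀ + z₂ = 1.866; 1 − a(z₀+z₂) = 1.0243; argument = 2.0428 → 2.04; α₂ = 0.9793; rank = 392; θ*₍392₎ = -1.551.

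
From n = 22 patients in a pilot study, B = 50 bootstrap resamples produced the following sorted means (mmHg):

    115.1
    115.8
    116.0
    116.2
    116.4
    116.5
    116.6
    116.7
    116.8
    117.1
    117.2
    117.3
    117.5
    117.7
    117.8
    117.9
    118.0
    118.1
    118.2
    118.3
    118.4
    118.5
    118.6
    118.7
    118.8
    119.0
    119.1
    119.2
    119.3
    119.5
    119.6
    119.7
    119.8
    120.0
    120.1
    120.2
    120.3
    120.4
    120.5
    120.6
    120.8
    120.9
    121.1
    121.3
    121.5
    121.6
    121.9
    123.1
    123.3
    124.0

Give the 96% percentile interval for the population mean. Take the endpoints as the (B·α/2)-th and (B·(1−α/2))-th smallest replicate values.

α = 0.04; lower rank = 50 × 0.020 = 1; upper rank = 50 × 0.980 = 49.
The 1st smallest replicate is 115.1; the 49th is 123.3.

(115.1, 123.3)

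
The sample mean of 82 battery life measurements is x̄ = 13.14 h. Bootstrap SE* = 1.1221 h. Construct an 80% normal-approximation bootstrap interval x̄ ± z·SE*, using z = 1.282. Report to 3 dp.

Margin = 1.282 × 1.1221 = 1.4385
Interval: 13.14 ± 1.4385

(11.701, 14.579)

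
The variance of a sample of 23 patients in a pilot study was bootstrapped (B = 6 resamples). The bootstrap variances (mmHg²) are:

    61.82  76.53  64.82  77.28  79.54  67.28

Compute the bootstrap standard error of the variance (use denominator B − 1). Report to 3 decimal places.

SE* = 7.470

Bootstrap SE is the standard deviation of the 6 replicate variances.
Mean of replicates: (61.82 + 76.53 + 64.82 + 77.28 + 79.54 + 67.28) / 6 = 427.2700 / 6 = 71.2117
Sum of squared deviations: (−9.3917)² + (+5.3183)² + (−6.3917)² + (+6.0683)² + (+8.3283)² + (−3.9317)² = 278.9853
Variance = 278.9853 / 5 = 55.7971
SE* = √55.7971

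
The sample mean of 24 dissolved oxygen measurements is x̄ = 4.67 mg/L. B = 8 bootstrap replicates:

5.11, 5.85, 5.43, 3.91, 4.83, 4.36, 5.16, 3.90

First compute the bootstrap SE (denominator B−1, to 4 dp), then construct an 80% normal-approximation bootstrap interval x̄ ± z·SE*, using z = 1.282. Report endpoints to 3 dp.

(3.761, 5.579)

Mean of replicates = 4.8187; sum of squared deviations = 3.5189; SE* = √(3.5189/7) = 0.7090
Margin = 1.282 × 0.7090 = 0.9089
Interval: 4.67 ± 0.9089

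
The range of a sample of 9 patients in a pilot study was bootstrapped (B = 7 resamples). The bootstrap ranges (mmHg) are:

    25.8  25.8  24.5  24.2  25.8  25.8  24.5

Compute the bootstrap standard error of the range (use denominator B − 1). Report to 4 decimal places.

SE* = 0.7550

Bootstrap SE is the standard deviation of the 7 replicate ranges.
Mean of replicates: (25.8 + 25.8 + 24.5 + 24.2 + 25.8 + 25.8 + 24.5) / 7 = 176.40000 / 7 = 25.20000
Sum of squared deviations: (+0.60000)² + (+0.60000)² + (−0.70000)² + (−1.00000)² + (+0.60000)² + (+0.60000)² + (−0.70000)² = 3.42000
Variance = 3.42000 / 6 = 0.57000
SE* = √0.57000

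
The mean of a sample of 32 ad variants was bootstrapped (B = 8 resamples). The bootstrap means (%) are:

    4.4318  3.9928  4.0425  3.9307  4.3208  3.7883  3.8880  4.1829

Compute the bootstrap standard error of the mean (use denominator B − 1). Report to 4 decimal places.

SE* = 0.2220

Bootstrap SE is the standard deviation of the 8 replicate means.
Mean of replicates: (4.4318 + 3.9928 + 4.0425 + 3.9307 + 4.3208 + 3.7883 + 3.8880 + 4.1829) / 8 = 32.57780 / 8 = 4.07223
Sum of squared deviations: (+0.35957)² + (−0.07943)² + (−0.02973)² + (−0.14153)² + (+0.24857)² + (−0.28393)² + (−0.18423)² + (+0.11067)² = 0.34511
Variance = 0.34511 / 7 = 0.04930
SE* = √0.04930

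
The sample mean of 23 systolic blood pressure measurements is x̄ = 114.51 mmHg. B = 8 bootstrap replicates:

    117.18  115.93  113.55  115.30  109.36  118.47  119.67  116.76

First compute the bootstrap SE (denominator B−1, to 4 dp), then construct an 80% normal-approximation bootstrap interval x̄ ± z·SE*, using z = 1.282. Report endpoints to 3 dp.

Mean of replicates = 115.7775; sum of squared deviations = 71.7308; SE* = √(71.7308/7) = 3.2011
Margin = 1.282 × 3.2011 = 4.1038
Interval: 114.51 ± 4.1038

(110.406, 118.614)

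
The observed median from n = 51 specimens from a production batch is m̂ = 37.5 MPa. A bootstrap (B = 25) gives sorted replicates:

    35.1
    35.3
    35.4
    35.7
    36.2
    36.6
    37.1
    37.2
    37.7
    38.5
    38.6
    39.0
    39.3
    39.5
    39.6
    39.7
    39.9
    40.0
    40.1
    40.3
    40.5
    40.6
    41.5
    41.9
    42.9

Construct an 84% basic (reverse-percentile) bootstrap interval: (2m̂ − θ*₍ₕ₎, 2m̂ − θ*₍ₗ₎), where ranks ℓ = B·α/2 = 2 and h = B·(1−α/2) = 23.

(33.5, 39.7)

Percentile endpoints at ranks 2 and 23: θ*₍2₎ = 35.3, θ*₍23₎ = 41.5.
Basic interval reflects these around m̂:
  lower = 2 × 37.5 − 41.5 = 33.5
  upper = 2 × 37.5 − 35.3 = 39.7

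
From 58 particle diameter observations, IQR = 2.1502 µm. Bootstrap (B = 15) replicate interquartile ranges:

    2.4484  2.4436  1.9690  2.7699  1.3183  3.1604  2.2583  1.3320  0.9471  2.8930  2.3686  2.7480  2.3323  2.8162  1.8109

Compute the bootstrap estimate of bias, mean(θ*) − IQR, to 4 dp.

bias = +0.0909

mean(θ*) = (2.4484 + 2.4436 + 1.9690 + 2.7699 + 1.3183 + 3.1604 + 2.2583 + 1.3320 + 0.9471 + 2.8930 + 2.3686 + 2.7480 + 2.3323 + 2.8162 + 1.8109) / 15 = 2.24107
bias = 2.24107 − 2.1502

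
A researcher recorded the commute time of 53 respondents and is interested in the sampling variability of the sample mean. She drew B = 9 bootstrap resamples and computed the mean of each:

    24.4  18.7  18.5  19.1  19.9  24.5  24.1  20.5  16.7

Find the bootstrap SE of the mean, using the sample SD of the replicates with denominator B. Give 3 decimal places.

SE* = 2.744

Bootstrap SE is the standard deviation of the 9 replicate means.
Mean of replicates: (24.4 + 18.7 + 18.5 + 19.1 + 19.9 + 24.5 + 24.1 + 20.5 + 16.7) / 9 = 186.4000 / 9 = 20.7111
Sum of squared deviations: (+3.6889)² + (−2.0111)² + (−2.2111)² + (−1.6111)² + (−0.8111)² + (+3.7889)² + (+3.3889)² + (−0.2111)² + (−4.0111)² = 67.7689
Variance = 67.7689 / 9 = 7.5299
SE* = √7.5299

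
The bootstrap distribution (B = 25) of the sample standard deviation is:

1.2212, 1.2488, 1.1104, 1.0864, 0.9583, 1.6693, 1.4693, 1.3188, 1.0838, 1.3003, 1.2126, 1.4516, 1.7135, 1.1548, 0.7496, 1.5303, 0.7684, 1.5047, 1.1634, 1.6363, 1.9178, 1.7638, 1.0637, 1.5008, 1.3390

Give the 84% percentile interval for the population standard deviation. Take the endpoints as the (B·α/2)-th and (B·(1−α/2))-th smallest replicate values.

(0.7684, 1.7135)

Sorted replicates: 0.7496, 0.7684, 0.9583, 1.0637, 1.0838, 1.0864, 1.1104, 1.1548, 1.1634, 1.2126, 1.2212, 1.2488, 1.3003, 1.3188, 1.3390, 1.4516, 1.4693, 1.5008, 1.5047, 1.5303, 1.6363, 1.6693, 1.7135, 1.7638, 1.9178
α = 0.16; lower rank = 25 × 0.080 = 2; upper rank = 25 × 0.920 = 23.
The 2nd smallest replicate is 0.7684; the 23rd is 1.7135.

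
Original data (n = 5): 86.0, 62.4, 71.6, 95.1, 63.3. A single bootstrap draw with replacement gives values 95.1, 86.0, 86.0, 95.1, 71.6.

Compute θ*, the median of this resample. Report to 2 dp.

Sorted: 71.6, 86.0, 86.0, 95.1, 95.1
Median = middle value = 86.00

θ* = 86.00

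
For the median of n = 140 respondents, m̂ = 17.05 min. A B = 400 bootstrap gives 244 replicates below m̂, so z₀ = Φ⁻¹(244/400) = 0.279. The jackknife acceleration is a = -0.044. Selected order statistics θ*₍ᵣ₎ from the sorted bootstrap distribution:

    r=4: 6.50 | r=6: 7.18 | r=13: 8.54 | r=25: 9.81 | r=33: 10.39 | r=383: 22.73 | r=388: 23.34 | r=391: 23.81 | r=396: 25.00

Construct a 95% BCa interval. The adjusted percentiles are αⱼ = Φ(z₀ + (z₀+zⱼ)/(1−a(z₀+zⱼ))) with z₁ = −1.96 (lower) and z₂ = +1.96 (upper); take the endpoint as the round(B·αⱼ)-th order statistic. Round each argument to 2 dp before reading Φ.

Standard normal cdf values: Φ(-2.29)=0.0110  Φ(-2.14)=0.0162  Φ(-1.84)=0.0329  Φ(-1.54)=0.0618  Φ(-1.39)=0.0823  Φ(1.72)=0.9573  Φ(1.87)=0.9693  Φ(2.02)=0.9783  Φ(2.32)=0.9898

Lower: z₀ + z₁ = 0.279 + (-1.960) = -1.681; 1 − a(z₀+z₁) = 1 − (-0.044)(-1.681) = 0.9260; argument = 0.279 + (-1.681)/0.9260 = -1.5363 → -1.54.
α₁ = Φ(-1.54) = 0.0618; rank = round(400 × 0.0618) = 25; θ*₍25₎ = 9.81.
Upper: z₀ + z₂ = 2.239; 1 − a(z₀+z₂) = 1.0985; argument = 2.3172 → 2.32; α₂ = 0.9898; rank = 396; θ*₍396₎ = 25.00.

(9.81, 25.00)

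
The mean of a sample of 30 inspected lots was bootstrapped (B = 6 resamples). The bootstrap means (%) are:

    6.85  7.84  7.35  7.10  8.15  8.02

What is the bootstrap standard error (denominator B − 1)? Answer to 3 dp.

SE* = 0.529

Bootstrap SE is the standard deviation of the 6 replicate means.
Mean of replicates: (6.85 + 7.84 + 7.35 + 7.10 + 8.15 + 8.02) / 6 = 45.3100 / 6 = 7.5517
Sum of squared deviations: (−0.7017)² + (+0.2883)² + (−0.2017)² + (−0.4517)² + (+0.5983)² + (+0.4683)² = 1.3975
Variance = 1.3975 / 5 = 0.2795
SE* = √0.2795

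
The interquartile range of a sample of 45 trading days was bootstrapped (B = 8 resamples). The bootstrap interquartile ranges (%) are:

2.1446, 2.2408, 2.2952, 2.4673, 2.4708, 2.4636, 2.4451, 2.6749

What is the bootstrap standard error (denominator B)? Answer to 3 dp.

SE* = 0.155

Bootstrap SE is the standard deviation of the 8 replicate interquartile ranges.
Mean of replicates: (2.1446 + 2.2408 + 2.2952 + 2.4673 + 2.4708 + 2.4636 + 2.4451 + 2.6749) / 8 = 19.20230 / 8 = 2.40029
Sum of squared deviations: (−0.25569)² + (−0.15949)² + (−0.10509)² + (+0.06701)² + (+0.07051)² + (+0.06331)² + (+0.04481)² + (+0.27461)² = 0.19275
Variance = 0.19275 / 8 = 0.02409
SE* = √0.02409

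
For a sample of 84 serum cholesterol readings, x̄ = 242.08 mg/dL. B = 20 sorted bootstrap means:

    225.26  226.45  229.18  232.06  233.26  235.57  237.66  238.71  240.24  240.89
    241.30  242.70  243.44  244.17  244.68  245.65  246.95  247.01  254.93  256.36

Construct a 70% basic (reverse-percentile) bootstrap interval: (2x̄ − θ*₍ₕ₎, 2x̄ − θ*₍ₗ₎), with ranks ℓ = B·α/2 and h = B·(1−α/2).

(237.21, 254.98)

Percentile endpoints at ranks 3 and 17: θ*₍3₎ = 229.18, θ*₍17₎ = 246.95.
Basic interval reflects these around x̄:
  lower = 2 × 242.08 − 246.95 = 237.21
  upper = 2 × 242.08 − 229.18 = 254.98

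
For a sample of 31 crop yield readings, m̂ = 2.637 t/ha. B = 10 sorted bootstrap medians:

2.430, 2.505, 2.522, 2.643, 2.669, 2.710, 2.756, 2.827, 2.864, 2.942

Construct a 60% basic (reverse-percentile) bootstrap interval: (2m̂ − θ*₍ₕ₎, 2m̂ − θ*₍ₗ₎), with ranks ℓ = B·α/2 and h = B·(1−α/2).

(2.447, 2.769)

Percentile endpoints at ranks 2 and 8: θ*₍2₎ = 2.505, θ*₍8₎ = 2.827.
Basic interval reflects these around m̂:
  lower = 2 × 2.637 − 2.827 = 2.447
  upper = 2 × 2.637 − 2.505 = 2.769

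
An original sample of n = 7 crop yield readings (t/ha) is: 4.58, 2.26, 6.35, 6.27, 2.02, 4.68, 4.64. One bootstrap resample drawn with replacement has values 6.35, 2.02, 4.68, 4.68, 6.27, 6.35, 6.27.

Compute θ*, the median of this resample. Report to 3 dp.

Sorted: 2.02, 4.68, 4.68, 6.27, 6.27, 6.35, 6.35
Median = middle value = 6.270

θ* = 6.270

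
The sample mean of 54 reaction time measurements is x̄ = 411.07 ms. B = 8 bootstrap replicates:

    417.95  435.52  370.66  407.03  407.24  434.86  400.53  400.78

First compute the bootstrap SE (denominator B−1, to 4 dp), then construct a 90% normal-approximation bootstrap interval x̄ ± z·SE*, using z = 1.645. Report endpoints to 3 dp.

(376.634, 445.506)

Mean of replicates = 409.3212; sum of squared deviations = 3067.5703; SE* = √(3067.5703/7) = 20.9338
Margin = 1.645 × 20.9338 = 34.4361
Interval: 411.07 ± 34.4361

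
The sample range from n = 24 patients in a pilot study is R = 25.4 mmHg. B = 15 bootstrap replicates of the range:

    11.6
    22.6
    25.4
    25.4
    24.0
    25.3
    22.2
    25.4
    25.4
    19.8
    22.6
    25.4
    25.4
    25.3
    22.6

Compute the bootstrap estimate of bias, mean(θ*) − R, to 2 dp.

bias = −2.17

mean(θ*) = (11.6 + 22.6 + 25.4 + 25.4 + 24.0 + 25.3 + 22.2 + 25.4 + 25.4 + 19.8 + 22.6 + 25.4 + 25.4 + 25.3 + 22.6) / 15 = 23.227
bias = 23.227 − 25.4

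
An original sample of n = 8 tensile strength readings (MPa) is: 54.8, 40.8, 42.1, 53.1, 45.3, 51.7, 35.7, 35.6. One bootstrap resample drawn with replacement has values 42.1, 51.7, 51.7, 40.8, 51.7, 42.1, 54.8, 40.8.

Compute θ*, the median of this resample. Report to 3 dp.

θ* = 46.900

Sorted: 40.8, 40.8, 42.1, 42.1, 51.7, 51.7, 51.7, 54.8
Median = average of the two middle values = 46.900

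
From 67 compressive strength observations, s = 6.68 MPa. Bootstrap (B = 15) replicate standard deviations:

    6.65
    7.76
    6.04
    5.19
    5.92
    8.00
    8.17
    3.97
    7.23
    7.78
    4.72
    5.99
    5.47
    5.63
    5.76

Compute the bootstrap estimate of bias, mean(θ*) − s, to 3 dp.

mean(θ*) = (6.65 + 7.76 + 6.04 + 5.19 + 5.92 + 8.00 + 8.17 + 3.97 + 7.23 + 7.78 + 4.72 + 5.99 + 5.47 + 5.63 + 5.76) / 15 = 6.2853
bias = 6.2853 − 6.68

bias = −0.395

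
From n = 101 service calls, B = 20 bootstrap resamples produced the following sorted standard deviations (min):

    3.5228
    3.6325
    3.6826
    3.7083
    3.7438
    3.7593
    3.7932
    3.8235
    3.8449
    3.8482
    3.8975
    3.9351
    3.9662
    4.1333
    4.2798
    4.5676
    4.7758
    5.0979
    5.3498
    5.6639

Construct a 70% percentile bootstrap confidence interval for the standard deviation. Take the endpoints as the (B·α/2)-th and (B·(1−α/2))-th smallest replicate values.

α = 0.30; lower rank = 20 × 0.150 = 3; upper rank = 20 × 0.850 = 17.
The 3rd smallest replicate is 3.6826; the 17th is 4.7758.

(3.6826, 4.7758)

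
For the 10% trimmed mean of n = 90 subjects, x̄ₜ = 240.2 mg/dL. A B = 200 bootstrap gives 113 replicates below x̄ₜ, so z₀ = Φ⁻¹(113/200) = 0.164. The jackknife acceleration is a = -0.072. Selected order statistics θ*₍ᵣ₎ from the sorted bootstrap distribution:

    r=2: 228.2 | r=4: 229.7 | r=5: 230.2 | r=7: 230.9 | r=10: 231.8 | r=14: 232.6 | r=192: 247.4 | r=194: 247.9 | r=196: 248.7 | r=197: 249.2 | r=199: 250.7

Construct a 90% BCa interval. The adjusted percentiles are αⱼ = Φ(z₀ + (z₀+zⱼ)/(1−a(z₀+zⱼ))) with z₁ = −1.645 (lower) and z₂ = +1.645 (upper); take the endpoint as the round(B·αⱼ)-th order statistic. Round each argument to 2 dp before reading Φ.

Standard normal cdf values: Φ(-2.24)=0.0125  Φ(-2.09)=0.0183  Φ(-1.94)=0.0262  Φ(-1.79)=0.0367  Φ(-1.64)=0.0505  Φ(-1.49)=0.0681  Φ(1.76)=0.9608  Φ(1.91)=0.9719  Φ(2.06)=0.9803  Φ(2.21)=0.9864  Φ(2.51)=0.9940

Lower: z₀ + z₁ = 0.164 + (-1.645) = -1.481; 1 − a(z₀+z₁) = 1 − (-0.072)(-1.481) = 0.8934; argument = 0.164 + (-1.481)/0.8934 = -1.4938 → -1.49.
α₁ = Φ(-1.49) = 0.0681; rank = round(200 × 0.0681) = 14; θ*₍14₎ = 232.6.
Upper: z₀ + z₂ = 1.809; 1 − a(z₀+z₂) = 1.1302; argument = 1.7645 → 1.76; α₂ = 0.9608; rank = 192; θ*₍192₎ = 247.4.

(232.6, 247.4)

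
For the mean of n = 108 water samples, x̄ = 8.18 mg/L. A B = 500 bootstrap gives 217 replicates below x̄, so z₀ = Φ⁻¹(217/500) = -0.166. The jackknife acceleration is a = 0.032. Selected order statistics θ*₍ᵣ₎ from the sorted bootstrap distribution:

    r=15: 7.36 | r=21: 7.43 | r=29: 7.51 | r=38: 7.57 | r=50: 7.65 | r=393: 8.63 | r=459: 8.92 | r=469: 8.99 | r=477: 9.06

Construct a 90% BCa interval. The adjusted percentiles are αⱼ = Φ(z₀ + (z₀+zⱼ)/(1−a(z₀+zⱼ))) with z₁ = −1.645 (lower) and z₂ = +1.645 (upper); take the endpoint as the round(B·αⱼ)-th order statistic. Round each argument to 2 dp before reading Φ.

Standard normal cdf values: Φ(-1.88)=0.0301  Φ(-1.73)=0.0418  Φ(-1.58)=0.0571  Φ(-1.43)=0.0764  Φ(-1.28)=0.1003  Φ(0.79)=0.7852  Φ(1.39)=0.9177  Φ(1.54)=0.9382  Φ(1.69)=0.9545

Lower: z₀ + z₁ = -0.166 + (-1.645) = -1.811; 1 − a(z₀+z₁) = 1 − (0.032)(-1.811) = 1.0580; argument = -0.166 + (-1.811)/1.0580 = -1.8778 → -1.88.
α₁ = Φ(-1.88) = 0.0301; rank = round(500 × 0.0301) = 15; θ*₍15₎ = 7.36.
Upper: z₀ + z₂ = 1.479; 1 − a(z₀+z₂) = 0.9527; argument = 1.3865 → 1.39; α₂ = 0.9177; rank = 459; θ*₍459₎ = 8.92.

(7.36, 8.92)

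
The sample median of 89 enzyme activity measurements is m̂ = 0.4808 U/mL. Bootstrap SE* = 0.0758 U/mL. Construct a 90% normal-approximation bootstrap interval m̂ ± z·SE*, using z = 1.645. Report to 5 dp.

Margin = 1.645 × 0.0758 = 0.124691
Interval: 0.4808 ± 0.124691

(0.35611, 0.60549)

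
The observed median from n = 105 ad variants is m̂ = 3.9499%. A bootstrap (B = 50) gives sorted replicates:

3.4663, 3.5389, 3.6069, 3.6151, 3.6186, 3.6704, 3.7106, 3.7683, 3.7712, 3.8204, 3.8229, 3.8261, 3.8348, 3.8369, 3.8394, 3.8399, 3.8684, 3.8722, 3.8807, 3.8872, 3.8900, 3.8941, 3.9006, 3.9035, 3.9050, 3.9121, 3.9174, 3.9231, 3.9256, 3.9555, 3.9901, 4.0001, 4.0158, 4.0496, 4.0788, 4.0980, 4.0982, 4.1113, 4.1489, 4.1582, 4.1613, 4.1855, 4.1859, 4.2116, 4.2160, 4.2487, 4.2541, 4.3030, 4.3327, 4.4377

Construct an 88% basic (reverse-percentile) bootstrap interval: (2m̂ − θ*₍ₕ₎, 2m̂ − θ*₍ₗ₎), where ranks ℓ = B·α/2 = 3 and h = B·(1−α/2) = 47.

Percentile endpoints at ranks 3 and 47: θ*₍3₎ = 3.6069, θ*₍47₎ = 4.2541.
Basic interval reflects these around m̂:
  lower = 2 × 3.9499 − 4.2541 = 3.6457
  upper = 2 × 3.9499 − 3.6069 = 4.2929

(3.6457, 4.2929)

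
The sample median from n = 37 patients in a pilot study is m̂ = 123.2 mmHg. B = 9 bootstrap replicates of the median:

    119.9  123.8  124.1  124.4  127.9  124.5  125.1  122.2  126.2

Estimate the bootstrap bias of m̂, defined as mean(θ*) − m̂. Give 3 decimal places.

bias = +1.033

mean(θ*) = (119.9 + 123.8 + 124.1 + 124.4 + 127.9 + 124.5 + 125.1 + 122.2 + 126.2) / 9 = 124.2333
bias = 124.2333 − 123.2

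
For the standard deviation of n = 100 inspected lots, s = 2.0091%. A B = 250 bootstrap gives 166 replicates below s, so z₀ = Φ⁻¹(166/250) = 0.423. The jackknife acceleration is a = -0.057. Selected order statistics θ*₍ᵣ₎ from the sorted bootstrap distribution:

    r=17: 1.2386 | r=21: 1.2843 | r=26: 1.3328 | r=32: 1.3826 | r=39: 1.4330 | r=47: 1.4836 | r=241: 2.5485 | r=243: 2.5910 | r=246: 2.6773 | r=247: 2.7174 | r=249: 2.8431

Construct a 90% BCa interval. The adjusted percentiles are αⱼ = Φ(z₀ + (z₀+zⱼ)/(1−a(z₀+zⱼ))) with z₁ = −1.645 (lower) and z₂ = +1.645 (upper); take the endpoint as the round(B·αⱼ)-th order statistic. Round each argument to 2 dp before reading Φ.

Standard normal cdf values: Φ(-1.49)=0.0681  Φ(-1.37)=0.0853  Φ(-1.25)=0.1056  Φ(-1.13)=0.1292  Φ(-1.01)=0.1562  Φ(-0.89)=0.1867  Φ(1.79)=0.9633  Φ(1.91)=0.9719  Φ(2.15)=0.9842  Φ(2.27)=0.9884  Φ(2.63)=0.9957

(1.4836, 2.7174)

Lower: z₀ + z₁ = 0.423 + (-1.645) = -1.222; 1 − a(z₀+z₁) = 1 − (-0.057)(-1.222) = 0.9303; argument = 0.423 + (-1.222)/0.9303 = -0.8905 → -0.89.
α₁ = Φ(-0.89) = 0.1867; rank = round(250 × 0.1867) = 47; θ*₍47₎ = 1.4836.
Upper: z₀ + z₂ = 2.068; 1 − a(z₀+z₂) = 1.1179; argument = 2.2729 → 2.27; α₂ = 0.9884; rank = 247; θ*₍247₎ = 2.7174.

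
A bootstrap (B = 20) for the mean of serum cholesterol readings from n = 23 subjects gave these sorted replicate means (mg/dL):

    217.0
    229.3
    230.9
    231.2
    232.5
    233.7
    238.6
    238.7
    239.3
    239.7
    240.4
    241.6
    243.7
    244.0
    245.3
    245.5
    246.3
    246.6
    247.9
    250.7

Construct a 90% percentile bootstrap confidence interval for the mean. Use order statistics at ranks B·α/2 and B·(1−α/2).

α = 0.10; lower rank = 20 × 0.050 = 1; upper rank = 20 × 0.950 = 19.
The 1st smallest replicate is 217.0; the 19th is 247.9.

(217.0, 247.9)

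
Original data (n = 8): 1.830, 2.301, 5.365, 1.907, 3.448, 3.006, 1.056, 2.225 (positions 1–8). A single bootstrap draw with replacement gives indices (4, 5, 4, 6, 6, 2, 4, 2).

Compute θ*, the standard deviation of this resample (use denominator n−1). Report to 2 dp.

Resample values: 1.907, 3.448, 1.907, 3.006, 3.006, 2.301, 1.907, 2.301.
Mean = 2.4729; sum of squared deviations = 2.5390
s² = 2.5390 / 7 = 0.3627
s = √0.3627 = 0.60

θ* = 0.60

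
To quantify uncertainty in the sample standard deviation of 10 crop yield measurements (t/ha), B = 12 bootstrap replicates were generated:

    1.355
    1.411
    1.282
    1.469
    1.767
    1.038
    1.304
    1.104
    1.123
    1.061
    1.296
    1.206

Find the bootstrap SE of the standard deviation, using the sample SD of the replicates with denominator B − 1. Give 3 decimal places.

SE* = 0.205

Bootstrap SE is the standard deviation of the 12 replicate standard deviations.
Mean of replicates: (1.355 + 1.411 + 1.282 + 1.469 + 1.767 + 1.038 + 1.304 + 1.104 + 1.123 + 1.061 + 1.296 + 1.206) / 12 = 15.4160 / 12 = 1.2847
Sum of squared deviations: (+0.0703)² + (+0.1263)² + (−0.0027)² + (+0.1843)² + (+0.4823)² + (−0.2467)² + (+0.0193)² + (−0.1807)² + (−0.1617)² + (−0.2237)² + (+0.0113)² + (−0.0787)² = 0.4639
Variance = 0.4639 / 11 = 0.0422
SE* = √0.0422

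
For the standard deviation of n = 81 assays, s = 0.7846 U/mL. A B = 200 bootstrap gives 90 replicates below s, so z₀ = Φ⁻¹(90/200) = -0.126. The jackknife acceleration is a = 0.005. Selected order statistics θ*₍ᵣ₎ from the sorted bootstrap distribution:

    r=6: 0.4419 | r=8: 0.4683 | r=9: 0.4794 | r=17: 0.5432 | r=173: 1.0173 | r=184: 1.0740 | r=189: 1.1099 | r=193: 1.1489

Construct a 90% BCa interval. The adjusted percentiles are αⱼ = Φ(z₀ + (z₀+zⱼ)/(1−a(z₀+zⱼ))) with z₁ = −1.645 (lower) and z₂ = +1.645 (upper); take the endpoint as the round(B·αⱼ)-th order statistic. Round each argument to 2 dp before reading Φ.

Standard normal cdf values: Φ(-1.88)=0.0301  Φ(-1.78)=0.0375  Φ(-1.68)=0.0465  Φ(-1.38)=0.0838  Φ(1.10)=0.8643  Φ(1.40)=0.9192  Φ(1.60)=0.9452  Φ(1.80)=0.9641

(0.4419, 1.0740)

Lower: z₀ + z₁ = -0.126 + (-1.645) = -1.771; 1 − a(z₀+z₁) = 1 − (0.005)(-1.771) = 1.0089; argument = -0.126 + (-1.771)/1.0089 = -1.8815 → -1.88.
α₁ = Φ(-1.88) = 0.0301; rank = round(200 × 0.0301) = 6; θ*₍6₎ = 0.4419.
Upper: z₀ + z₂ = 1.519; 1 − a(z₀+z₂) = 0.9924; argument = 1.4046 → 1.40; α₂ = 0.9192; rank = 184; θ*₍184₎ = 1.0740.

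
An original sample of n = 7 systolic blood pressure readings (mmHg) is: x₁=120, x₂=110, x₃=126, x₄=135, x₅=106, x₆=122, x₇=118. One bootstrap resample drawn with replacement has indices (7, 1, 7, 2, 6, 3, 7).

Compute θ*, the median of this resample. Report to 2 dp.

Resample values: 118, 120, 118, 110, 122, 126, 118.
Sorted: 110, 118, 118, 118, 120, 122, 126
Median = middle value = 118.00

θ* = 118.00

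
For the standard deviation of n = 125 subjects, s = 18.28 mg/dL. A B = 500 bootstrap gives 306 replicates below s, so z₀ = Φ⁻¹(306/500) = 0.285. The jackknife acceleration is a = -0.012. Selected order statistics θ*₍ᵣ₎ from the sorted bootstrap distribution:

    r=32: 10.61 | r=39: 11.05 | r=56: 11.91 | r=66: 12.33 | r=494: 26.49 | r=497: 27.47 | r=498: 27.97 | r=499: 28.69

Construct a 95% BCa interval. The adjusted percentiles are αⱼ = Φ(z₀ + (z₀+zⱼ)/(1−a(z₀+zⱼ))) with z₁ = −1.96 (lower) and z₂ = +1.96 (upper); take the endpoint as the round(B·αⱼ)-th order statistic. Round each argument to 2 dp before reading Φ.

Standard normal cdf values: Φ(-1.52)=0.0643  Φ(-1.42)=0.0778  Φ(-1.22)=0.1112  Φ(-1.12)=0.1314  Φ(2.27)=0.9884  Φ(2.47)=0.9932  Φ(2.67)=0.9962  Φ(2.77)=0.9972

Lower: z₀ + z₁ = 0.285 + (-1.960) = -1.675; 1 − a(z₀+z₁) = 1 − (-0.012)(-1.675) = 0.9799; argument = 0.285 + (-1.675)/0.9799 = -1.4244 → -1.42.
α₁ = Φ(-1.42) = 0.0778; rank = round(500 × 0.0778) = 39; θ*₍39₎ = 11.05.
Upper: z₀ + z₂ = 2.245; 1 − a(z₀+z₂) = 1.0269; argument = 2.4711 → 2.47; α₂ = 0.9932; rank = 497; θ*₍497₎ = 27.47.

(11.05, 27.47)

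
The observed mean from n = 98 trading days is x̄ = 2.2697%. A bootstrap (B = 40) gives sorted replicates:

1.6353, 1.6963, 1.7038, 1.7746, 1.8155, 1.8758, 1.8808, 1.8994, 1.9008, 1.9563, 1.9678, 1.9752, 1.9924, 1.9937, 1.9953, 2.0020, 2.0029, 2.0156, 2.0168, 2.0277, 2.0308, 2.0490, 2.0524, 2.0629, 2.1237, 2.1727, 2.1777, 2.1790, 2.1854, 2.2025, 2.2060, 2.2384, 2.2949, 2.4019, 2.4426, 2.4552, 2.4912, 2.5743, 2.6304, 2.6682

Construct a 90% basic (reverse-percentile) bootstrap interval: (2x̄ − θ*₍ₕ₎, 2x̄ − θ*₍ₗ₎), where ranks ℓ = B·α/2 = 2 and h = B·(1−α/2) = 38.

(1.9651, 2.8431)

Percentile endpoints at ranks 2 and 38: θ*₍2₎ = 1.6963, θ*₍38₎ = 2.5743.
Basic interval reflects these around x̄:
  lower = 2 × 2.2697 − 2.5743 = 1.9651
  upper = 2 × 2.2697 − 1.6963 = 2.8431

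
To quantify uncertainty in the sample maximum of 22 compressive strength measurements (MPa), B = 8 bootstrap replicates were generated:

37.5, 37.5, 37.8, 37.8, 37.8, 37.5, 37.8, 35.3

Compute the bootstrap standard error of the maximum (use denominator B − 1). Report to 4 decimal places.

SE* = 0.8515

Bootstrap SE is the standard deviation of the 8 replicate maximums.
Mean of replicates: (37.5 + 37.5 + 37.8 + 37.8 + 37.8 + 37.5 + 37.8 + 35.3) / 8 = 299.00000 / 8 = 37.37500
Sum of squared deviations: (+0.12500)² + (+0.12500)² + (+0.42500)² + (+0.42500)² + (+0.42500)² + (+0.12500)² + (+0.42500)² + (−2.07500)² = 5.07500
Variance = 5.07500 / 7 = 0.72500
SE* = √0.72500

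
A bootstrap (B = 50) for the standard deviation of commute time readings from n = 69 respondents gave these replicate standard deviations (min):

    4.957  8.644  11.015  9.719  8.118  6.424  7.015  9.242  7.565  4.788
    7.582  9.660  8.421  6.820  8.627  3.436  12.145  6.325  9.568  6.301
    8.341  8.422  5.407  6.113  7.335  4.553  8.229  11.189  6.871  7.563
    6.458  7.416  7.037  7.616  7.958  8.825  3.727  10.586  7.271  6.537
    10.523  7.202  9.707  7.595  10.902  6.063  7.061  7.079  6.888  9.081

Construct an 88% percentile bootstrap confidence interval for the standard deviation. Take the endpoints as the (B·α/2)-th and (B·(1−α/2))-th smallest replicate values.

(4.553, 10.902)

Sorted replicates: 3.436, 3.727, 4.553, 4.788, 4.957, 5.407, 6.063, 6.113, 6.301, 6.325, 6.424, 6.458, 6.537, 6.820, 6.871, 6.888, 7.015, 7.037, 7.061, 7.079, 7.202, 7.271, 7.335, 7.416, 7.563, 7.565, 7.582, 7.595, 7.616, 7.958, 8.118, 8.229, 8.341, 8.421, 8.422, 8.627, 8.644, 8.825, 9.081, 9.242, 9.568, 9.660, 9.707, 9.719, 10.523, 10.586, 10.902, 11.015, 11.189, 12.145
α = 0.12; lower rank = 50 × 0.060 = 3; upper rank = 50 × 0.940 = 47.
The 3rd smallest replicate is 4.553; the 47th is 10.902.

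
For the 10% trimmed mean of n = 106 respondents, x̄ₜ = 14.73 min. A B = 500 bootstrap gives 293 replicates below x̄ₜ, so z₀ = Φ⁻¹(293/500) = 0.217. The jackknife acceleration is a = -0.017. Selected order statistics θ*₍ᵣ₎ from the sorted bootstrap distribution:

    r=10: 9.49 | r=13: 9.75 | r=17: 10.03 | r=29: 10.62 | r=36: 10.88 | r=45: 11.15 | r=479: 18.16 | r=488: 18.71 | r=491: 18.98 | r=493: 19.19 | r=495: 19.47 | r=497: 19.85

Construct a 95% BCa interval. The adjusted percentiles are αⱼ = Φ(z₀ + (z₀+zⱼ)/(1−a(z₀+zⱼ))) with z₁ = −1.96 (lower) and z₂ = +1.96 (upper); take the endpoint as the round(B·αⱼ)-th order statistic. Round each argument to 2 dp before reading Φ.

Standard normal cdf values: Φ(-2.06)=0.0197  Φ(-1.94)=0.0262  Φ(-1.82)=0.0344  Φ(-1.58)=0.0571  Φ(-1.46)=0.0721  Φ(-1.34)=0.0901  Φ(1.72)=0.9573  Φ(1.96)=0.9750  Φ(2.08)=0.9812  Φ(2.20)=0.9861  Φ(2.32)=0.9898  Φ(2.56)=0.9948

(10.62, 19.47)

Lower: z₀ + z₁ = 0.217 + (-1.960) = -1.743; 1 − a(z₀+z₁) = 1 − (-0.017)(-1.743) = 0.9704; argument = 0.217 + (-1.743)/0.9704 = -1.5792 → -1.58.
α₁ = Φ(-1.58) = 0.0571; rank = round(500 × 0.0571) = 29; θ*₍29₎ = 10.62.
Upper: z₀ + z₂ = 2.177; 1 − a(z₀+z₂) = 1.0370; argument = 2.3163 → 2.32; α₂ = 0.9898; rank = 495; θ*₍495₎ = 19.47.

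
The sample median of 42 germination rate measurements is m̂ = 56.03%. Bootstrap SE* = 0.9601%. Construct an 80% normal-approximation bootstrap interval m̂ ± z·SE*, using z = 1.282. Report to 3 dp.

(54.799, 57.261)

Margin = 1.282 × 0.9601 = 1.2308
Interval: 56.03 ± 1.2308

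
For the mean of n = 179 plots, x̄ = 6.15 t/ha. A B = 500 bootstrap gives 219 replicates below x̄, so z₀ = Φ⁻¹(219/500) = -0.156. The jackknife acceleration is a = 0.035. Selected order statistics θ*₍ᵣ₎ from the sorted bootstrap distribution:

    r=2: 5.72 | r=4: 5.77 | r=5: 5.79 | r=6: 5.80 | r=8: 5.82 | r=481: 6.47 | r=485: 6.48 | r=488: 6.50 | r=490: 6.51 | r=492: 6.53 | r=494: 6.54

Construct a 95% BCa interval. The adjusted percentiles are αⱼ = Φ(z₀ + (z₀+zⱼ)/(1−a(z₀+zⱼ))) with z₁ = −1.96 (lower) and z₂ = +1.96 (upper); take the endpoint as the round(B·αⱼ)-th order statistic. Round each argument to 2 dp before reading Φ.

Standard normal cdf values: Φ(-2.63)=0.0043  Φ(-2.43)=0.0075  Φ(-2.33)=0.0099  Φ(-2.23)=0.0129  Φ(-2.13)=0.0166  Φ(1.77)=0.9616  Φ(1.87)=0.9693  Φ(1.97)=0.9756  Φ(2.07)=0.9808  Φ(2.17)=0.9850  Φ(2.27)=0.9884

Lower: z₀ + z₁ = -0.156 + (-1.960) = -2.116; 1 − a(z₀+z₁) = 1 − (0.035)(-2.116) = 1.0741; argument = -0.156 + (-2.116)/1.0741 = -2.1261 → -2.13.
α₁ = Φ(-2.13) = 0.0166; rank = round(500 × 0.0166) = 8; θ*₍8₎ = 5.82.
Upper: z₀ + z₂ = 1.804; 1 − a(z₀+z₂) = 0.9369; argument = 1.7696 → 1.77; α₂ = 0.9616; rank = 481; θ*₍481₎ = 6.47.

(5.82, 6.47)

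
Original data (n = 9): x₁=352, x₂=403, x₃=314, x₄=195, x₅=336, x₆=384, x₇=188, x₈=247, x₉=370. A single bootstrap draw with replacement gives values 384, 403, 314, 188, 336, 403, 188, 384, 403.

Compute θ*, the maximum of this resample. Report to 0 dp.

θ* = 403

Maximum = 403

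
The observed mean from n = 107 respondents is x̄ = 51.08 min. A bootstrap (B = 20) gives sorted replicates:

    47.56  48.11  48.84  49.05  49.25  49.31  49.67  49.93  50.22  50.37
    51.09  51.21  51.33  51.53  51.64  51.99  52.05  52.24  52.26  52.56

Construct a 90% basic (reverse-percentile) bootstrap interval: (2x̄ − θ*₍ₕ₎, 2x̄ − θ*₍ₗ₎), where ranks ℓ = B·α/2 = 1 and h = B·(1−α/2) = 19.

Percentile endpoints at ranks 1 and 19: θ*₍1₎ = 47.56, θ*₍19₎ = 52.26.
Basic interval reflects these around x̄:
  lower = 2 × 51.08 − 52.26 = 49.90
  upper = 2 × 51.08 − 47.56 = 54.60

(49.90, 54.60)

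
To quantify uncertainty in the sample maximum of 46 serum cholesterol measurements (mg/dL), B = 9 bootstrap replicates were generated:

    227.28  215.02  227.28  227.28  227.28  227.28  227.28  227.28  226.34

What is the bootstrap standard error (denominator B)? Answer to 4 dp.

Bootstrap SE is the standard deviation of the 9 replicate maximums.
Mean of replicates: (227.28 + 215.02 + 227.28 + 227.28 + 227.28 + 227.28 + 227.28 + 227.28 + 226.34) / 9 = 2032.32000 / 9 = 225.81333
Sum of squared deviations: (+1.46667)² + (−10.79333)² + (+1.46667)² + (+1.46667)² + (+1.46667)² + (+1.46667)² + (+1.46667)² + (+1.46667)² + (+0.52667)² = 131.83120
Variance = 131.83120 / 9 = 14.64791
SE* = √14.64791

SE* = 3.8273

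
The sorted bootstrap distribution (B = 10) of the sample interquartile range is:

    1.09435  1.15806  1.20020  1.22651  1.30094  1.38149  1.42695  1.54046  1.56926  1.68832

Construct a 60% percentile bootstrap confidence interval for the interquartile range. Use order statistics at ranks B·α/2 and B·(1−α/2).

(1.15806, 1.54046)

α = 0.40; lower rank = 10 × 0.200 = 2; upper rank = 10 × 0.800 = 8.
The 2nd smallest replicate is 1.15806; the 8th is 1.54046.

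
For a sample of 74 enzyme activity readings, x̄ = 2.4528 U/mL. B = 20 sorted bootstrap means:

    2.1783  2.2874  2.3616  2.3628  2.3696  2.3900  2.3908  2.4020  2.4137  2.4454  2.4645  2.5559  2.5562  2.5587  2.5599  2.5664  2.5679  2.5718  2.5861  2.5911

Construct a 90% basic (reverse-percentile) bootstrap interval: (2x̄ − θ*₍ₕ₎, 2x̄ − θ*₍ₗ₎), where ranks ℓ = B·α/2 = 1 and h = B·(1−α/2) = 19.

Percentile endpoints at ranks 1 and 19: θ*₍1₎ = 2.1783, θ*₍19₎ = 2.5861.
Basic interval reflects these around x̄:
  lower = 2 × 2.4528 − 2.5861 = 2.3195
  upper = 2 × 2.4528 − 2.1783 = 2.7273

(2.3195, 2.7273)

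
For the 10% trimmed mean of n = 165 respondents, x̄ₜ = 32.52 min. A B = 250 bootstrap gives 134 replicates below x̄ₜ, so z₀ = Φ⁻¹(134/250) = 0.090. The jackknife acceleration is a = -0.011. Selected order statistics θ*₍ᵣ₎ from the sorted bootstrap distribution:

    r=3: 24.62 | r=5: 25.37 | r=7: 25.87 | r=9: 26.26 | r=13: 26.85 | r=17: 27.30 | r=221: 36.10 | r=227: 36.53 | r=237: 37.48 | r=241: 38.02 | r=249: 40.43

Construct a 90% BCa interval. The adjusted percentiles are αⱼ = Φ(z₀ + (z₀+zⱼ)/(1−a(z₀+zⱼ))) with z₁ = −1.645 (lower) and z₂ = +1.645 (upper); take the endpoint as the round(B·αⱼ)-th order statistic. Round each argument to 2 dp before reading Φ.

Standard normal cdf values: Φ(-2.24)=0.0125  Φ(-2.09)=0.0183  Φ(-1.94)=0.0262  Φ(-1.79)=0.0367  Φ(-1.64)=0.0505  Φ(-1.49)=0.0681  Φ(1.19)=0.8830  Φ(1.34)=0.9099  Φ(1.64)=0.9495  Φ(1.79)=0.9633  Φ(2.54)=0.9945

(27.30, 38.02)

Lower: z₀ + z₁ = 0.090 + (-1.645) = -1.555; 1 − a(z₀+z₁) = 1 − (-0.011)(-1.555) = 0.9829; argument = 0.090 + (-1.555)/0.9829 = -1.4921 → -1.49.
α₁ = Φ(-1.49) = 0.0681; rank = round(250 × 0.0681) = 17; θ*₍17₎ = 27.30.
Upper: z₀ + z₂ = 1.735; 1 − a(z₀+z₂) = 1.0191; argument = 1.7925 → 1.79; α₂ = 0.9633; rank = 241; θ*₍241₎ = 38.02.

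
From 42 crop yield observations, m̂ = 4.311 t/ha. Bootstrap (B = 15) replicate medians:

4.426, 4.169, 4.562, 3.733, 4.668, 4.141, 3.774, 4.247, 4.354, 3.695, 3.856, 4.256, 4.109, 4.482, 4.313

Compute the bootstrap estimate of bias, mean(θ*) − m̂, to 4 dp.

mean(θ*) = (4.426 + 4.169 + 4.562 + 3.733 + 4.668 + 4.141 + 3.774 + 4.247 + 4.354 + 3.695 + 3.856 + 4.256 + 4.109 + 4.482 + 4.313) / 15 = 4.18567
bias = 4.18567 − 4.311

bias = −0.1253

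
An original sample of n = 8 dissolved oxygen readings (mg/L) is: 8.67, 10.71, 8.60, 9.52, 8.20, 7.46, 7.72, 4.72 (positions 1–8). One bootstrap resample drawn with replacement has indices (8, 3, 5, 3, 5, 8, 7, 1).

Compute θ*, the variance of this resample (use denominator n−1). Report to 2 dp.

Resample values: 4.72, 8.60, 8.20, 8.60, 8.20, 4.72, 7.72, 8.67.
Mean = 7.4287; sum of squared deviations = 20.2335
s² = 20.2335 / 7 = 2.8905

θ* = 2.89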